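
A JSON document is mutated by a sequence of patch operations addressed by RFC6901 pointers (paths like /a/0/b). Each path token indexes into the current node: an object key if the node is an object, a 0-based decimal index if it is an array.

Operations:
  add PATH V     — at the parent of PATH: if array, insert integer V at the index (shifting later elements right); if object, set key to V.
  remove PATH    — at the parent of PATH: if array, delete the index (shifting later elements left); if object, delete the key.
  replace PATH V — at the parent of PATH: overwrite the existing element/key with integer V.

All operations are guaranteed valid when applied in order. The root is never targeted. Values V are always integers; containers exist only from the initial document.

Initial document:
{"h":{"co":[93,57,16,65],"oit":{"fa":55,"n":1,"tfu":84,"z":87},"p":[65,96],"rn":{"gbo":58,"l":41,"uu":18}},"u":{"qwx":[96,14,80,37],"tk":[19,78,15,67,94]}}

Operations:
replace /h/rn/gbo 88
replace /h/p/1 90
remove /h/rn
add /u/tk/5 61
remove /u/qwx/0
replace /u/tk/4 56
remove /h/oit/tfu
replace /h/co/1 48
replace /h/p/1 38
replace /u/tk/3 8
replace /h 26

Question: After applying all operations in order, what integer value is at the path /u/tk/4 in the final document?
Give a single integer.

After op 1 (replace /h/rn/gbo 88): {"h":{"co":[93,57,16,65],"oit":{"fa":55,"n":1,"tfu":84,"z":87},"p":[65,96],"rn":{"gbo":88,"l":41,"uu":18}},"u":{"qwx":[96,14,80,37],"tk":[19,78,15,67,94]}}
After op 2 (replace /h/p/1 90): {"h":{"co":[93,57,16,65],"oit":{"fa":55,"n":1,"tfu":84,"z":87},"p":[65,90],"rn":{"gbo":88,"l":41,"uu":18}},"u":{"qwx":[96,14,80,37],"tk":[19,78,15,67,94]}}
After op 3 (remove /h/rn): {"h":{"co":[93,57,16,65],"oit":{"fa":55,"n":1,"tfu":84,"z":87},"p":[65,90]},"u":{"qwx":[96,14,80,37],"tk":[19,78,15,67,94]}}
After op 4 (add /u/tk/5 61): {"h":{"co":[93,57,16,65],"oit":{"fa":55,"n":1,"tfu":84,"z":87},"p":[65,90]},"u":{"qwx":[96,14,80,37],"tk":[19,78,15,67,94,61]}}
After op 5 (remove /u/qwx/0): {"h":{"co":[93,57,16,65],"oit":{"fa":55,"n":1,"tfu":84,"z":87},"p":[65,90]},"u":{"qwx":[14,80,37],"tk":[19,78,15,67,94,61]}}
After op 6 (replace /u/tk/4 56): {"h":{"co":[93,57,16,65],"oit":{"fa":55,"n":1,"tfu":84,"z":87},"p":[65,90]},"u":{"qwx":[14,80,37],"tk":[19,78,15,67,56,61]}}
After op 7 (remove /h/oit/tfu): {"h":{"co":[93,57,16,65],"oit":{"fa":55,"n":1,"z":87},"p":[65,90]},"u":{"qwx":[14,80,37],"tk":[19,78,15,67,56,61]}}
After op 8 (replace /h/co/1 48): {"h":{"co":[93,48,16,65],"oit":{"fa":55,"n":1,"z":87},"p":[65,90]},"u":{"qwx":[14,80,37],"tk":[19,78,15,67,56,61]}}
After op 9 (replace /h/p/1 38): {"h":{"co":[93,48,16,65],"oit":{"fa":55,"n":1,"z":87},"p":[65,38]},"u":{"qwx":[14,80,37],"tk":[19,78,15,67,56,61]}}
After op 10 (replace /u/tk/3 8): {"h":{"co":[93,48,16,65],"oit":{"fa":55,"n":1,"z":87},"p":[65,38]},"u":{"qwx":[14,80,37],"tk":[19,78,15,8,56,61]}}
After op 11 (replace /h 26): {"h":26,"u":{"qwx":[14,80,37],"tk":[19,78,15,8,56,61]}}
Value at /u/tk/4: 56

Answer: 56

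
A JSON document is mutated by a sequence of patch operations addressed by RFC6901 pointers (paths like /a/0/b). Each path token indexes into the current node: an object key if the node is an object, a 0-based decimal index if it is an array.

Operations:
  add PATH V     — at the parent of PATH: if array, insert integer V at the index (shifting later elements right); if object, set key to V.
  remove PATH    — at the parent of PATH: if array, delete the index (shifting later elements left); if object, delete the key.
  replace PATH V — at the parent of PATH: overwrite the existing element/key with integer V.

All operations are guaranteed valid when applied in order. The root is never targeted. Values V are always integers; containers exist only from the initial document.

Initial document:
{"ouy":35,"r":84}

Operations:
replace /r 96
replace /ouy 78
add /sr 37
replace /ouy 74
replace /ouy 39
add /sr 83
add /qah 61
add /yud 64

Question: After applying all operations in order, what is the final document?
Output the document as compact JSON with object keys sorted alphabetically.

Answer: {"ouy":39,"qah":61,"r":96,"sr":83,"yud":64}

Derivation:
After op 1 (replace /r 96): {"ouy":35,"r":96}
After op 2 (replace /ouy 78): {"ouy":78,"r":96}
After op 3 (add /sr 37): {"ouy":78,"r":96,"sr":37}
After op 4 (replace /ouy 74): {"ouy":74,"r":96,"sr":37}
After op 5 (replace /ouy 39): {"ouy":39,"r":96,"sr":37}
After op 6 (add /sr 83): {"ouy":39,"r":96,"sr":83}
After op 7 (add /qah 61): {"ouy":39,"qah":61,"r":96,"sr":83}
After op 8 (add /yud 64): {"ouy":39,"qah":61,"r":96,"sr":83,"yud":64}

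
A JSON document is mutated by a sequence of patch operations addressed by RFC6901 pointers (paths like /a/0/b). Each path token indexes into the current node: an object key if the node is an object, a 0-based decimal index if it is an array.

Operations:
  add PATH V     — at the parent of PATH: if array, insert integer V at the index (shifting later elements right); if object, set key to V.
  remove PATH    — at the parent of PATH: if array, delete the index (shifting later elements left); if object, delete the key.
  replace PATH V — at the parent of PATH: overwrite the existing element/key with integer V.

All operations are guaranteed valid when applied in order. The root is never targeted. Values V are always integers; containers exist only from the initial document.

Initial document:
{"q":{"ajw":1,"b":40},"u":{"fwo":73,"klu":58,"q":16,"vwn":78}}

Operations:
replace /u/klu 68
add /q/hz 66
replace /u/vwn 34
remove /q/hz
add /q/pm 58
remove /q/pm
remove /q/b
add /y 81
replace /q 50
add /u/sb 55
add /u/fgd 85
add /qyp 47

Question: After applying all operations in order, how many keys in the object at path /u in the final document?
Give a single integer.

After op 1 (replace /u/klu 68): {"q":{"ajw":1,"b":40},"u":{"fwo":73,"klu":68,"q":16,"vwn":78}}
After op 2 (add /q/hz 66): {"q":{"ajw":1,"b":40,"hz":66},"u":{"fwo":73,"klu":68,"q":16,"vwn":78}}
After op 3 (replace /u/vwn 34): {"q":{"ajw":1,"b":40,"hz":66},"u":{"fwo":73,"klu":68,"q":16,"vwn":34}}
After op 4 (remove /q/hz): {"q":{"ajw":1,"b":40},"u":{"fwo":73,"klu":68,"q":16,"vwn":34}}
After op 5 (add /q/pm 58): {"q":{"ajw":1,"b":40,"pm":58},"u":{"fwo":73,"klu":68,"q":16,"vwn":34}}
After op 6 (remove /q/pm): {"q":{"ajw":1,"b":40},"u":{"fwo":73,"klu":68,"q":16,"vwn":34}}
After op 7 (remove /q/b): {"q":{"ajw":1},"u":{"fwo":73,"klu":68,"q":16,"vwn":34}}
After op 8 (add /y 81): {"q":{"ajw":1},"u":{"fwo":73,"klu":68,"q":16,"vwn":34},"y":81}
After op 9 (replace /q 50): {"q":50,"u":{"fwo":73,"klu":68,"q":16,"vwn":34},"y":81}
After op 10 (add /u/sb 55): {"q":50,"u":{"fwo":73,"klu":68,"q":16,"sb":55,"vwn":34},"y":81}
After op 11 (add /u/fgd 85): {"q":50,"u":{"fgd":85,"fwo":73,"klu":68,"q":16,"sb":55,"vwn":34},"y":81}
After op 12 (add /qyp 47): {"q":50,"qyp":47,"u":{"fgd":85,"fwo":73,"klu":68,"q":16,"sb":55,"vwn":34},"y":81}
Size at path /u: 6

Answer: 6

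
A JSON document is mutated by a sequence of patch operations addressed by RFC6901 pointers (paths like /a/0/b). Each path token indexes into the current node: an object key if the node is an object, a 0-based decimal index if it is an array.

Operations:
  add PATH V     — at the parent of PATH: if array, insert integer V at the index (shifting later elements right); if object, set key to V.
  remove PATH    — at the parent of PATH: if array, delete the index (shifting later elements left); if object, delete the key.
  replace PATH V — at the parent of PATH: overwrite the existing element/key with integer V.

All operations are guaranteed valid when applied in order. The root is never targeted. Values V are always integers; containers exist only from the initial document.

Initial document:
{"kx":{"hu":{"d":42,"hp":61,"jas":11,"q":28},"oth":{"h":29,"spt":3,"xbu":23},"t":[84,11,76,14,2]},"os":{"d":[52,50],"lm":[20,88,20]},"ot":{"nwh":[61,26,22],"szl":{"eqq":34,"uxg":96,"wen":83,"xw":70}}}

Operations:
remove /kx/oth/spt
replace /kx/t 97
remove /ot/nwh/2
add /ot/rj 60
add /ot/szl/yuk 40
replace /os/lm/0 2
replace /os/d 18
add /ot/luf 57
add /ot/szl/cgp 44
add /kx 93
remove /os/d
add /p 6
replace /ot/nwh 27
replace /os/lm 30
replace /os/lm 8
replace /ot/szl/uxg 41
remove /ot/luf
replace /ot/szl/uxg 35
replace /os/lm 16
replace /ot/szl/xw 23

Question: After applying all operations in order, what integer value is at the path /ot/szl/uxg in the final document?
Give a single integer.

After op 1 (remove /kx/oth/spt): {"kx":{"hu":{"d":42,"hp":61,"jas":11,"q":28},"oth":{"h":29,"xbu":23},"t":[84,11,76,14,2]},"os":{"d":[52,50],"lm":[20,88,20]},"ot":{"nwh":[61,26,22],"szl":{"eqq":34,"uxg":96,"wen":83,"xw":70}}}
After op 2 (replace /kx/t 97): {"kx":{"hu":{"d":42,"hp":61,"jas":11,"q":28},"oth":{"h":29,"xbu":23},"t":97},"os":{"d":[52,50],"lm":[20,88,20]},"ot":{"nwh":[61,26,22],"szl":{"eqq":34,"uxg":96,"wen":83,"xw":70}}}
After op 3 (remove /ot/nwh/2): {"kx":{"hu":{"d":42,"hp":61,"jas":11,"q":28},"oth":{"h":29,"xbu":23},"t":97},"os":{"d":[52,50],"lm":[20,88,20]},"ot":{"nwh":[61,26],"szl":{"eqq":34,"uxg":96,"wen":83,"xw":70}}}
After op 4 (add /ot/rj 60): {"kx":{"hu":{"d":42,"hp":61,"jas":11,"q":28},"oth":{"h":29,"xbu":23},"t":97},"os":{"d":[52,50],"lm":[20,88,20]},"ot":{"nwh":[61,26],"rj":60,"szl":{"eqq":34,"uxg":96,"wen":83,"xw":70}}}
After op 5 (add /ot/szl/yuk 40): {"kx":{"hu":{"d":42,"hp":61,"jas":11,"q":28},"oth":{"h":29,"xbu":23},"t":97},"os":{"d":[52,50],"lm":[20,88,20]},"ot":{"nwh":[61,26],"rj":60,"szl":{"eqq":34,"uxg":96,"wen":83,"xw":70,"yuk":40}}}
After op 6 (replace /os/lm/0 2): {"kx":{"hu":{"d":42,"hp":61,"jas":11,"q":28},"oth":{"h":29,"xbu":23},"t":97},"os":{"d":[52,50],"lm":[2,88,20]},"ot":{"nwh":[61,26],"rj":60,"szl":{"eqq":34,"uxg":96,"wen":83,"xw":70,"yuk":40}}}
After op 7 (replace /os/d 18): {"kx":{"hu":{"d":42,"hp":61,"jas":11,"q":28},"oth":{"h":29,"xbu":23},"t":97},"os":{"d":18,"lm":[2,88,20]},"ot":{"nwh":[61,26],"rj":60,"szl":{"eqq":34,"uxg":96,"wen":83,"xw":70,"yuk":40}}}
After op 8 (add /ot/luf 57): {"kx":{"hu":{"d":42,"hp":61,"jas":11,"q":28},"oth":{"h":29,"xbu":23},"t":97},"os":{"d":18,"lm":[2,88,20]},"ot":{"luf":57,"nwh":[61,26],"rj":60,"szl":{"eqq":34,"uxg":96,"wen":83,"xw":70,"yuk":40}}}
After op 9 (add /ot/szl/cgp 44): {"kx":{"hu":{"d":42,"hp":61,"jas":11,"q":28},"oth":{"h":29,"xbu":23},"t":97},"os":{"d":18,"lm":[2,88,20]},"ot":{"luf":57,"nwh":[61,26],"rj":60,"szl":{"cgp":44,"eqq":34,"uxg":96,"wen":83,"xw":70,"yuk":40}}}
After op 10 (add /kx 93): {"kx":93,"os":{"d":18,"lm":[2,88,20]},"ot":{"luf":57,"nwh":[61,26],"rj":60,"szl":{"cgp":44,"eqq":34,"uxg":96,"wen":83,"xw":70,"yuk":40}}}
After op 11 (remove /os/d): {"kx":93,"os":{"lm":[2,88,20]},"ot":{"luf":57,"nwh":[61,26],"rj":60,"szl":{"cgp":44,"eqq":34,"uxg":96,"wen":83,"xw":70,"yuk":40}}}
After op 12 (add /p 6): {"kx":93,"os":{"lm":[2,88,20]},"ot":{"luf":57,"nwh":[61,26],"rj":60,"szl":{"cgp":44,"eqq":34,"uxg":96,"wen":83,"xw":70,"yuk":40}},"p":6}
After op 13 (replace /ot/nwh 27): {"kx":93,"os":{"lm":[2,88,20]},"ot":{"luf":57,"nwh":27,"rj":60,"szl":{"cgp":44,"eqq":34,"uxg":96,"wen":83,"xw":70,"yuk":40}},"p":6}
After op 14 (replace /os/lm 30): {"kx":93,"os":{"lm":30},"ot":{"luf":57,"nwh":27,"rj":60,"szl":{"cgp":44,"eqq":34,"uxg":96,"wen":83,"xw":70,"yuk":40}},"p":6}
After op 15 (replace /os/lm 8): {"kx":93,"os":{"lm":8},"ot":{"luf":57,"nwh":27,"rj":60,"szl":{"cgp":44,"eqq":34,"uxg":96,"wen":83,"xw":70,"yuk":40}},"p":6}
After op 16 (replace /ot/szl/uxg 41): {"kx":93,"os":{"lm":8},"ot":{"luf":57,"nwh":27,"rj":60,"szl":{"cgp":44,"eqq":34,"uxg":41,"wen":83,"xw":70,"yuk":40}},"p":6}
After op 17 (remove /ot/luf): {"kx":93,"os":{"lm":8},"ot":{"nwh":27,"rj":60,"szl":{"cgp":44,"eqq":34,"uxg":41,"wen":83,"xw":70,"yuk":40}},"p":6}
After op 18 (replace /ot/szl/uxg 35): {"kx":93,"os":{"lm":8},"ot":{"nwh":27,"rj":60,"szl":{"cgp":44,"eqq":34,"uxg":35,"wen":83,"xw":70,"yuk":40}},"p":6}
After op 19 (replace /os/lm 16): {"kx":93,"os":{"lm":16},"ot":{"nwh":27,"rj":60,"szl":{"cgp":44,"eqq":34,"uxg":35,"wen":83,"xw":70,"yuk":40}},"p":6}
After op 20 (replace /ot/szl/xw 23): {"kx":93,"os":{"lm":16},"ot":{"nwh":27,"rj":60,"szl":{"cgp":44,"eqq":34,"uxg":35,"wen":83,"xw":23,"yuk":40}},"p":6}
Value at /ot/szl/uxg: 35

Answer: 35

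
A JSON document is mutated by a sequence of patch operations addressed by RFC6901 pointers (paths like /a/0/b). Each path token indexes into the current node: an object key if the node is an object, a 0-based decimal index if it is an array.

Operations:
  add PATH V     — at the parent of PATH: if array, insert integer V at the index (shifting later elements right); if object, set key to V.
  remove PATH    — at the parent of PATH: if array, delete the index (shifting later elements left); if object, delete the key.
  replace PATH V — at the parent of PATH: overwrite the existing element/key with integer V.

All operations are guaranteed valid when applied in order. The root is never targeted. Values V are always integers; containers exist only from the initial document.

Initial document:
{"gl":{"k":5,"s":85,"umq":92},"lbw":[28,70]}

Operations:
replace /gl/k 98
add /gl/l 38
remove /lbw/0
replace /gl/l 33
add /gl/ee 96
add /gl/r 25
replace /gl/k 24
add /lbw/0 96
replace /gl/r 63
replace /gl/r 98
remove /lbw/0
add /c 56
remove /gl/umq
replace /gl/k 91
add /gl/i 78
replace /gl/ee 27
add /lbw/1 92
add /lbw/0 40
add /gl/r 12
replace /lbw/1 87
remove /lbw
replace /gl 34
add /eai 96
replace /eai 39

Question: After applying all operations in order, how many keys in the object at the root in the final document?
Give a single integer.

After op 1 (replace /gl/k 98): {"gl":{"k":98,"s":85,"umq":92},"lbw":[28,70]}
After op 2 (add /gl/l 38): {"gl":{"k":98,"l":38,"s":85,"umq":92},"lbw":[28,70]}
After op 3 (remove /lbw/0): {"gl":{"k":98,"l":38,"s":85,"umq":92},"lbw":[70]}
After op 4 (replace /gl/l 33): {"gl":{"k":98,"l":33,"s":85,"umq":92},"lbw":[70]}
After op 5 (add /gl/ee 96): {"gl":{"ee":96,"k":98,"l":33,"s":85,"umq":92},"lbw":[70]}
After op 6 (add /gl/r 25): {"gl":{"ee":96,"k":98,"l":33,"r":25,"s":85,"umq":92},"lbw":[70]}
After op 7 (replace /gl/k 24): {"gl":{"ee":96,"k":24,"l":33,"r":25,"s":85,"umq":92},"lbw":[70]}
After op 8 (add /lbw/0 96): {"gl":{"ee":96,"k":24,"l":33,"r":25,"s":85,"umq":92},"lbw":[96,70]}
After op 9 (replace /gl/r 63): {"gl":{"ee":96,"k":24,"l":33,"r":63,"s":85,"umq":92},"lbw":[96,70]}
After op 10 (replace /gl/r 98): {"gl":{"ee":96,"k":24,"l":33,"r":98,"s":85,"umq":92},"lbw":[96,70]}
After op 11 (remove /lbw/0): {"gl":{"ee":96,"k":24,"l":33,"r":98,"s":85,"umq":92},"lbw":[70]}
After op 12 (add /c 56): {"c":56,"gl":{"ee":96,"k":24,"l":33,"r":98,"s":85,"umq":92},"lbw":[70]}
After op 13 (remove /gl/umq): {"c":56,"gl":{"ee":96,"k":24,"l":33,"r":98,"s":85},"lbw":[70]}
After op 14 (replace /gl/k 91): {"c":56,"gl":{"ee":96,"k":91,"l":33,"r":98,"s":85},"lbw":[70]}
After op 15 (add /gl/i 78): {"c":56,"gl":{"ee":96,"i":78,"k":91,"l":33,"r":98,"s":85},"lbw":[70]}
After op 16 (replace /gl/ee 27): {"c":56,"gl":{"ee":27,"i":78,"k":91,"l":33,"r":98,"s":85},"lbw":[70]}
After op 17 (add /lbw/1 92): {"c":56,"gl":{"ee":27,"i":78,"k":91,"l":33,"r":98,"s":85},"lbw":[70,92]}
After op 18 (add /lbw/0 40): {"c":56,"gl":{"ee":27,"i":78,"k":91,"l":33,"r":98,"s":85},"lbw":[40,70,92]}
After op 19 (add /gl/r 12): {"c":56,"gl":{"ee":27,"i":78,"k":91,"l":33,"r":12,"s":85},"lbw":[40,70,92]}
After op 20 (replace /lbw/1 87): {"c":56,"gl":{"ee":27,"i":78,"k":91,"l":33,"r":12,"s":85},"lbw":[40,87,92]}
After op 21 (remove /lbw): {"c":56,"gl":{"ee":27,"i":78,"k":91,"l":33,"r":12,"s":85}}
After op 22 (replace /gl 34): {"c":56,"gl":34}
After op 23 (add /eai 96): {"c":56,"eai":96,"gl":34}
After op 24 (replace /eai 39): {"c":56,"eai":39,"gl":34}
Size at the root: 3

Answer: 3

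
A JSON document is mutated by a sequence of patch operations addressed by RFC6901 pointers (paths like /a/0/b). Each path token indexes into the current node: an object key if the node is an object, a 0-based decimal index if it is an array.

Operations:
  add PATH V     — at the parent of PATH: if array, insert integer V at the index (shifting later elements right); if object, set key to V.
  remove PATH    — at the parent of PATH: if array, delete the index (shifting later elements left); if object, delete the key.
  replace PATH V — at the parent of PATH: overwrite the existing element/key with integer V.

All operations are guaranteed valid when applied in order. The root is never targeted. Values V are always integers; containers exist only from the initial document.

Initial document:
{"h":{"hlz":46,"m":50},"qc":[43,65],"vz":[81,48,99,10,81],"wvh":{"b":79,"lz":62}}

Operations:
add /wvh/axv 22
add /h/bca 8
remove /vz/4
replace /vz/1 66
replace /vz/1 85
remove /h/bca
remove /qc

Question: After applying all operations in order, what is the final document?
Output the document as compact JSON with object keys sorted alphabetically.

Answer: {"h":{"hlz":46,"m":50},"vz":[81,85,99,10],"wvh":{"axv":22,"b":79,"lz":62}}

Derivation:
After op 1 (add /wvh/axv 22): {"h":{"hlz":46,"m":50},"qc":[43,65],"vz":[81,48,99,10,81],"wvh":{"axv":22,"b":79,"lz":62}}
After op 2 (add /h/bca 8): {"h":{"bca":8,"hlz":46,"m":50},"qc":[43,65],"vz":[81,48,99,10,81],"wvh":{"axv":22,"b":79,"lz":62}}
After op 3 (remove /vz/4): {"h":{"bca":8,"hlz":46,"m":50},"qc":[43,65],"vz":[81,48,99,10],"wvh":{"axv":22,"b":79,"lz":62}}
After op 4 (replace /vz/1 66): {"h":{"bca":8,"hlz":46,"m":50},"qc":[43,65],"vz":[81,66,99,10],"wvh":{"axv":22,"b":79,"lz":62}}
After op 5 (replace /vz/1 85): {"h":{"bca":8,"hlz":46,"m":50},"qc":[43,65],"vz":[81,85,99,10],"wvh":{"axv":22,"b":79,"lz":62}}
After op 6 (remove /h/bca): {"h":{"hlz":46,"m":50},"qc":[43,65],"vz":[81,85,99,10],"wvh":{"axv":22,"b":79,"lz":62}}
After op 7 (remove /qc): {"h":{"hlz":46,"m":50},"vz":[81,85,99,10],"wvh":{"axv":22,"b":79,"lz":62}}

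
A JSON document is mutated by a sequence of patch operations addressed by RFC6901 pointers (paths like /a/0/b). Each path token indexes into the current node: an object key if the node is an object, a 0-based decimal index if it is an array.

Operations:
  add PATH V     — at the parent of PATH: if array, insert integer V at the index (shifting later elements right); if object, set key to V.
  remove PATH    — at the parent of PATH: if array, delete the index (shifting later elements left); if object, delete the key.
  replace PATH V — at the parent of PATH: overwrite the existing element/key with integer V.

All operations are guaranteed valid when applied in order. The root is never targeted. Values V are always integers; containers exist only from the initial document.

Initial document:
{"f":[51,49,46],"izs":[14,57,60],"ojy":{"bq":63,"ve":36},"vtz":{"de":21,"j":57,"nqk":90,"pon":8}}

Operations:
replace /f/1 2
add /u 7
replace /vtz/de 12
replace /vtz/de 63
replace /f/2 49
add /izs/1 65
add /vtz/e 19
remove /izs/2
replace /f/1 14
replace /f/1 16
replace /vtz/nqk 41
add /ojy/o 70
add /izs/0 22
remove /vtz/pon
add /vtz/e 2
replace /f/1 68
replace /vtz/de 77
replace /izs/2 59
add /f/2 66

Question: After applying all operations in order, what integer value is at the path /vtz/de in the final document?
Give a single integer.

Answer: 77

Derivation:
After op 1 (replace /f/1 2): {"f":[51,2,46],"izs":[14,57,60],"ojy":{"bq":63,"ve":36},"vtz":{"de":21,"j":57,"nqk":90,"pon":8}}
After op 2 (add /u 7): {"f":[51,2,46],"izs":[14,57,60],"ojy":{"bq":63,"ve":36},"u":7,"vtz":{"de":21,"j":57,"nqk":90,"pon":8}}
After op 3 (replace /vtz/de 12): {"f":[51,2,46],"izs":[14,57,60],"ojy":{"bq":63,"ve":36},"u":7,"vtz":{"de":12,"j":57,"nqk":90,"pon":8}}
After op 4 (replace /vtz/de 63): {"f":[51,2,46],"izs":[14,57,60],"ojy":{"bq":63,"ve":36},"u":7,"vtz":{"de":63,"j":57,"nqk":90,"pon":8}}
After op 5 (replace /f/2 49): {"f":[51,2,49],"izs":[14,57,60],"ojy":{"bq":63,"ve":36},"u":7,"vtz":{"de":63,"j":57,"nqk":90,"pon":8}}
After op 6 (add /izs/1 65): {"f":[51,2,49],"izs":[14,65,57,60],"ojy":{"bq":63,"ve":36},"u":7,"vtz":{"de":63,"j":57,"nqk":90,"pon":8}}
After op 7 (add /vtz/e 19): {"f":[51,2,49],"izs":[14,65,57,60],"ojy":{"bq":63,"ve":36},"u":7,"vtz":{"de":63,"e":19,"j":57,"nqk":90,"pon":8}}
After op 8 (remove /izs/2): {"f":[51,2,49],"izs":[14,65,60],"ojy":{"bq":63,"ve":36},"u":7,"vtz":{"de":63,"e":19,"j":57,"nqk":90,"pon":8}}
After op 9 (replace /f/1 14): {"f":[51,14,49],"izs":[14,65,60],"ojy":{"bq":63,"ve":36},"u":7,"vtz":{"de":63,"e":19,"j":57,"nqk":90,"pon":8}}
After op 10 (replace /f/1 16): {"f":[51,16,49],"izs":[14,65,60],"ojy":{"bq":63,"ve":36},"u":7,"vtz":{"de":63,"e":19,"j":57,"nqk":90,"pon":8}}
After op 11 (replace /vtz/nqk 41): {"f":[51,16,49],"izs":[14,65,60],"ojy":{"bq":63,"ve":36},"u":7,"vtz":{"de":63,"e":19,"j":57,"nqk":41,"pon":8}}
After op 12 (add /ojy/o 70): {"f":[51,16,49],"izs":[14,65,60],"ojy":{"bq":63,"o":70,"ve":36},"u":7,"vtz":{"de":63,"e":19,"j":57,"nqk":41,"pon":8}}
After op 13 (add /izs/0 22): {"f":[51,16,49],"izs":[22,14,65,60],"ojy":{"bq":63,"o":70,"ve":36},"u":7,"vtz":{"de":63,"e":19,"j":57,"nqk":41,"pon":8}}
After op 14 (remove /vtz/pon): {"f":[51,16,49],"izs":[22,14,65,60],"ojy":{"bq":63,"o":70,"ve":36},"u":7,"vtz":{"de":63,"e":19,"j":57,"nqk":41}}
After op 15 (add /vtz/e 2): {"f":[51,16,49],"izs":[22,14,65,60],"ojy":{"bq":63,"o":70,"ve":36},"u":7,"vtz":{"de":63,"e":2,"j":57,"nqk":41}}
After op 16 (replace /f/1 68): {"f":[51,68,49],"izs":[22,14,65,60],"ojy":{"bq":63,"o":70,"ve":36},"u":7,"vtz":{"de":63,"e":2,"j":57,"nqk":41}}
After op 17 (replace /vtz/de 77): {"f":[51,68,49],"izs":[22,14,65,60],"ojy":{"bq":63,"o":70,"ve":36},"u":7,"vtz":{"de":77,"e":2,"j":57,"nqk":41}}
After op 18 (replace /izs/2 59): {"f":[51,68,49],"izs":[22,14,59,60],"ojy":{"bq":63,"o":70,"ve":36},"u":7,"vtz":{"de":77,"e":2,"j":57,"nqk":41}}
After op 19 (add /f/2 66): {"f":[51,68,66,49],"izs":[22,14,59,60],"ojy":{"bq":63,"o":70,"ve":36},"u":7,"vtz":{"de":77,"e":2,"j":57,"nqk":41}}
Value at /vtz/de: 77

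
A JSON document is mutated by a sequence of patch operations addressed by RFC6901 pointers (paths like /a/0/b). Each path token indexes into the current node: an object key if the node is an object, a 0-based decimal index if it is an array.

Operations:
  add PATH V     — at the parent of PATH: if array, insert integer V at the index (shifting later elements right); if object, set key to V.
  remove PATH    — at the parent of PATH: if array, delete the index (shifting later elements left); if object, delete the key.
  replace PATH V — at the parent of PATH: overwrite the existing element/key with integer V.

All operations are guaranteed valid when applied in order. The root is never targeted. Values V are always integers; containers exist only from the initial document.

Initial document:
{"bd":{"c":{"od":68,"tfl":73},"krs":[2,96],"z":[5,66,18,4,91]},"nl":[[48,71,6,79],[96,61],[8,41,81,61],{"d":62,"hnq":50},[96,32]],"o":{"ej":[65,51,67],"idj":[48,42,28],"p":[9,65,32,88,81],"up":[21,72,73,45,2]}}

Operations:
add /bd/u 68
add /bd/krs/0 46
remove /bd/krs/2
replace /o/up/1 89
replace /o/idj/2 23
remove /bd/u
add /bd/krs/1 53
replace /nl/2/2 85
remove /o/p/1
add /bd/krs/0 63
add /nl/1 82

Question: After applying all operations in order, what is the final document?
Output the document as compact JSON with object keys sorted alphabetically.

Answer: {"bd":{"c":{"od":68,"tfl":73},"krs":[63,46,53,2],"z":[5,66,18,4,91]},"nl":[[48,71,6,79],82,[96,61],[8,41,85,61],{"d":62,"hnq":50},[96,32]],"o":{"ej":[65,51,67],"idj":[48,42,23],"p":[9,32,88,81],"up":[21,89,73,45,2]}}

Derivation:
After op 1 (add /bd/u 68): {"bd":{"c":{"od":68,"tfl":73},"krs":[2,96],"u":68,"z":[5,66,18,4,91]},"nl":[[48,71,6,79],[96,61],[8,41,81,61],{"d":62,"hnq":50},[96,32]],"o":{"ej":[65,51,67],"idj":[48,42,28],"p":[9,65,32,88,81],"up":[21,72,73,45,2]}}
After op 2 (add /bd/krs/0 46): {"bd":{"c":{"od":68,"tfl":73},"krs":[46,2,96],"u":68,"z":[5,66,18,4,91]},"nl":[[48,71,6,79],[96,61],[8,41,81,61],{"d":62,"hnq":50},[96,32]],"o":{"ej":[65,51,67],"idj":[48,42,28],"p":[9,65,32,88,81],"up":[21,72,73,45,2]}}
After op 3 (remove /bd/krs/2): {"bd":{"c":{"od":68,"tfl":73},"krs":[46,2],"u":68,"z":[5,66,18,4,91]},"nl":[[48,71,6,79],[96,61],[8,41,81,61],{"d":62,"hnq":50},[96,32]],"o":{"ej":[65,51,67],"idj":[48,42,28],"p":[9,65,32,88,81],"up":[21,72,73,45,2]}}
After op 4 (replace /o/up/1 89): {"bd":{"c":{"od":68,"tfl":73},"krs":[46,2],"u":68,"z":[5,66,18,4,91]},"nl":[[48,71,6,79],[96,61],[8,41,81,61],{"d":62,"hnq":50},[96,32]],"o":{"ej":[65,51,67],"idj":[48,42,28],"p":[9,65,32,88,81],"up":[21,89,73,45,2]}}
After op 5 (replace /o/idj/2 23): {"bd":{"c":{"od":68,"tfl":73},"krs":[46,2],"u":68,"z":[5,66,18,4,91]},"nl":[[48,71,6,79],[96,61],[8,41,81,61],{"d":62,"hnq":50},[96,32]],"o":{"ej":[65,51,67],"idj":[48,42,23],"p":[9,65,32,88,81],"up":[21,89,73,45,2]}}
After op 6 (remove /bd/u): {"bd":{"c":{"od":68,"tfl":73},"krs":[46,2],"z":[5,66,18,4,91]},"nl":[[48,71,6,79],[96,61],[8,41,81,61],{"d":62,"hnq":50},[96,32]],"o":{"ej":[65,51,67],"idj":[48,42,23],"p":[9,65,32,88,81],"up":[21,89,73,45,2]}}
After op 7 (add /bd/krs/1 53): {"bd":{"c":{"od":68,"tfl":73},"krs":[46,53,2],"z":[5,66,18,4,91]},"nl":[[48,71,6,79],[96,61],[8,41,81,61],{"d":62,"hnq":50},[96,32]],"o":{"ej":[65,51,67],"idj":[48,42,23],"p":[9,65,32,88,81],"up":[21,89,73,45,2]}}
After op 8 (replace /nl/2/2 85): {"bd":{"c":{"od":68,"tfl":73},"krs":[46,53,2],"z":[5,66,18,4,91]},"nl":[[48,71,6,79],[96,61],[8,41,85,61],{"d":62,"hnq":50},[96,32]],"o":{"ej":[65,51,67],"idj":[48,42,23],"p":[9,65,32,88,81],"up":[21,89,73,45,2]}}
After op 9 (remove /o/p/1): {"bd":{"c":{"od":68,"tfl":73},"krs":[46,53,2],"z":[5,66,18,4,91]},"nl":[[48,71,6,79],[96,61],[8,41,85,61],{"d":62,"hnq":50},[96,32]],"o":{"ej":[65,51,67],"idj":[48,42,23],"p":[9,32,88,81],"up":[21,89,73,45,2]}}
After op 10 (add /bd/krs/0 63): {"bd":{"c":{"od":68,"tfl":73},"krs":[63,46,53,2],"z":[5,66,18,4,91]},"nl":[[48,71,6,79],[96,61],[8,41,85,61],{"d":62,"hnq":50},[96,32]],"o":{"ej":[65,51,67],"idj":[48,42,23],"p":[9,32,88,81],"up":[21,89,73,45,2]}}
After op 11 (add /nl/1 82): {"bd":{"c":{"od":68,"tfl":73},"krs":[63,46,53,2],"z":[5,66,18,4,91]},"nl":[[48,71,6,79],82,[96,61],[8,41,85,61],{"d":62,"hnq":50},[96,32]],"o":{"ej":[65,51,67],"idj":[48,42,23],"p":[9,32,88,81],"up":[21,89,73,45,2]}}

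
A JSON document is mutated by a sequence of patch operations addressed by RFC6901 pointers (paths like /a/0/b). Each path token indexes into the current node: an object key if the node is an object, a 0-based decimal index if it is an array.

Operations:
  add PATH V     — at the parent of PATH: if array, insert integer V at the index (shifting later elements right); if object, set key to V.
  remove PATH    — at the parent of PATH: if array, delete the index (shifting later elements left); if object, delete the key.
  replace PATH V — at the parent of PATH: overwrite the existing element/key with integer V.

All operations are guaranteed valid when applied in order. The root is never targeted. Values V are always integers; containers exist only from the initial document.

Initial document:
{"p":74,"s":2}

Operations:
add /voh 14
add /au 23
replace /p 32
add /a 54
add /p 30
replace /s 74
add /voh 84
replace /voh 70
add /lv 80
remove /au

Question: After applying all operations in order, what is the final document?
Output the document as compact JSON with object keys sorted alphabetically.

Answer: {"a":54,"lv":80,"p":30,"s":74,"voh":70}

Derivation:
After op 1 (add /voh 14): {"p":74,"s":2,"voh":14}
After op 2 (add /au 23): {"au":23,"p":74,"s":2,"voh":14}
After op 3 (replace /p 32): {"au":23,"p":32,"s":2,"voh":14}
After op 4 (add /a 54): {"a":54,"au":23,"p":32,"s":2,"voh":14}
After op 5 (add /p 30): {"a":54,"au":23,"p":30,"s":2,"voh":14}
After op 6 (replace /s 74): {"a":54,"au":23,"p":30,"s":74,"voh":14}
After op 7 (add /voh 84): {"a":54,"au":23,"p":30,"s":74,"voh":84}
After op 8 (replace /voh 70): {"a":54,"au":23,"p":30,"s":74,"voh":70}
After op 9 (add /lv 80): {"a":54,"au":23,"lv":80,"p":30,"s":74,"voh":70}
After op 10 (remove /au): {"a":54,"lv":80,"p":30,"s":74,"voh":70}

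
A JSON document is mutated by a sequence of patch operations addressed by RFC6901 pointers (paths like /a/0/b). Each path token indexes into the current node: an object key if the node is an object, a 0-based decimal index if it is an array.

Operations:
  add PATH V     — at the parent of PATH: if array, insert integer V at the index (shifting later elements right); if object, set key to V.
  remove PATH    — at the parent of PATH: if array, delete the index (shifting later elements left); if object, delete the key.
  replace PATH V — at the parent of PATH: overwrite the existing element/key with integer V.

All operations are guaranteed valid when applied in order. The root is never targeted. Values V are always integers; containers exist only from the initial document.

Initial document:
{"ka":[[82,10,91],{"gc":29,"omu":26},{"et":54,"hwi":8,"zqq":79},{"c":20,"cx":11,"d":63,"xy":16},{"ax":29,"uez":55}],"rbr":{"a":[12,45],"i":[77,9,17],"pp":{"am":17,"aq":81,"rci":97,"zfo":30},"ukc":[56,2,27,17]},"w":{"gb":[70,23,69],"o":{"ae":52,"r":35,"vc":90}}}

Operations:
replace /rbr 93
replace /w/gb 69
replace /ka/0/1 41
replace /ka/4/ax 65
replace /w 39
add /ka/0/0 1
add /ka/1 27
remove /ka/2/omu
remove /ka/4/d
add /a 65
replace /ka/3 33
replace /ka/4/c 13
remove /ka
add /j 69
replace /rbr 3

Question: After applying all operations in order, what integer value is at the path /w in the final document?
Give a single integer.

Answer: 39

Derivation:
After op 1 (replace /rbr 93): {"ka":[[82,10,91],{"gc":29,"omu":26},{"et":54,"hwi":8,"zqq":79},{"c":20,"cx":11,"d":63,"xy":16},{"ax":29,"uez":55}],"rbr":93,"w":{"gb":[70,23,69],"o":{"ae":52,"r":35,"vc":90}}}
After op 2 (replace /w/gb 69): {"ka":[[82,10,91],{"gc":29,"omu":26},{"et":54,"hwi":8,"zqq":79},{"c":20,"cx":11,"d":63,"xy":16},{"ax":29,"uez":55}],"rbr":93,"w":{"gb":69,"o":{"ae":52,"r":35,"vc":90}}}
After op 3 (replace /ka/0/1 41): {"ka":[[82,41,91],{"gc":29,"omu":26},{"et":54,"hwi":8,"zqq":79},{"c":20,"cx":11,"d":63,"xy":16},{"ax":29,"uez":55}],"rbr":93,"w":{"gb":69,"o":{"ae":52,"r":35,"vc":90}}}
After op 4 (replace /ka/4/ax 65): {"ka":[[82,41,91],{"gc":29,"omu":26},{"et":54,"hwi":8,"zqq":79},{"c":20,"cx":11,"d":63,"xy":16},{"ax":65,"uez":55}],"rbr":93,"w":{"gb":69,"o":{"ae":52,"r":35,"vc":90}}}
After op 5 (replace /w 39): {"ka":[[82,41,91],{"gc":29,"omu":26},{"et":54,"hwi":8,"zqq":79},{"c":20,"cx":11,"d":63,"xy":16},{"ax":65,"uez":55}],"rbr":93,"w":39}
After op 6 (add /ka/0/0 1): {"ka":[[1,82,41,91],{"gc":29,"omu":26},{"et":54,"hwi":8,"zqq":79},{"c":20,"cx":11,"d":63,"xy":16},{"ax":65,"uez":55}],"rbr":93,"w":39}
After op 7 (add /ka/1 27): {"ka":[[1,82,41,91],27,{"gc":29,"omu":26},{"et":54,"hwi":8,"zqq":79},{"c":20,"cx":11,"d":63,"xy":16},{"ax":65,"uez":55}],"rbr":93,"w":39}
After op 8 (remove /ka/2/omu): {"ka":[[1,82,41,91],27,{"gc":29},{"et":54,"hwi":8,"zqq":79},{"c":20,"cx":11,"d":63,"xy":16},{"ax":65,"uez":55}],"rbr":93,"w":39}
After op 9 (remove /ka/4/d): {"ka":[[1,82,41,91],27,{"gc":29},{"et":54,"hwi":8,"zqq":79},{"c":20,"cx":11,"xy":16},{"ax":65,"uez":55}],"rbr":93,"w":39}
After op 10 (add /a 65): {"a":65,"ka":[[1,82,41,91],27,{"gc":29},{"et":54,"hwi":8,"zqq":79},{"c":20,"cx":11,"xy":16},{"ax":65,"uez":55}],"rbr":93,"w":39}
After op 11 (replace /ka/3 33): {"a":65,"ka":[[1,82,41,91],27,{"gc":29},33,{"c":20,"cx":11,"xy":16},{"ax":65,"uez":55}],"rbr":93,"w":39}
After op 12 (replace /ka/4/c 13): {"a":65,"ka":[[1,82,41,91],27,{"gc":29},33,{"c":13,"cx":11,"xy":16},{"ax":65,"uez":55}],"rbr":93,"w":39}
After op 13 (remove /ka): {"a":65,"rbr":93,"w":39}
After op 14 (add /j 69): {"a":65,"j":69,"rbr":93,"w":39}
After op 15 (replace /rbr 3): {"a":65,"j":69,"rbr":3,"w":39}
Value at /w: 39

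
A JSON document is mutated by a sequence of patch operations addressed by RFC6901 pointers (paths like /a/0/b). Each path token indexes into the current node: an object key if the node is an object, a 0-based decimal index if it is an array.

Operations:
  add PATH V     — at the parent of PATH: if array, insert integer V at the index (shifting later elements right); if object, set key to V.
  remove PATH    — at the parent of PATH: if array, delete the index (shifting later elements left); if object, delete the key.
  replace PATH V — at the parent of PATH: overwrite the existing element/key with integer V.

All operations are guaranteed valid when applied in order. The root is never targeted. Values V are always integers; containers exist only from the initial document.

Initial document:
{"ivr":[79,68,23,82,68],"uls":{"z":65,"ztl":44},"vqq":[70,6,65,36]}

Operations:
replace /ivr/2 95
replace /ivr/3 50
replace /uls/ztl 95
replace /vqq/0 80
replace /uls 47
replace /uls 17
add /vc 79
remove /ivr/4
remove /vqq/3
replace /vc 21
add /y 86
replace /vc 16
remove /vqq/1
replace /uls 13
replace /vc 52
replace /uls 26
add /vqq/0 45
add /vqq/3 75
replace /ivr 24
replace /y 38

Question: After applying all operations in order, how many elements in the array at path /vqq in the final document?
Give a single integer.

After op 1 (replace /ivr/2 95): {"ivr":[79,68,95,82,68],"uls":{"z":65,"ztl":44},"vqq":[70,6,65,36]}
After op 2 (replace /ivr/3 50): {"ivr":[79,68,95,50,68],"uls":{"z":65,"ztl":44},"vqq":[70,6,65,36]}
After op 3 (replace /uls/ztl 95): {"ivr":[79,68,95,50,68],"uls":{"z":65,"ztl":95},"vqq":[70,6,65,36]}
After op 4 (replace /vqq/0 80): {"ivr":[79,68,95,50,68],"uls":{"z":65,"ztl":95},"vqq":[80,6,65,36]}
After op 5 (replace /uls 47): {"ivr":[79,68,95,50,68],"uls":47,"vqq":[80,6,65,36]}
After op 6 (replace /uls 17): {"ivr":[79,68,95,50,68],"uls":17,"vqq":[80,6,65,36]}
After op 7 (add /vc 79): {"ivr":[79,68,95,50,68],"uls":17,"vc":79,"vqq":[80,6,65,36]}
After op 8 (remove /ivr/4): {"ivr":[79,68,95,50],"uls":17,"vc":79,"vqq":[80,6,65,36]}
After op 9 (remove /vqq/3): {"ivr":[79,68,95,50],"uls":17,"vc":79,"vqq":[80,6,65]}
After op 10 (replace /vc 21): {"ivr":[79,68,95,50],"uls":17,"vc":21,"vqq":[80,6,65]}
After op 11 (add /y 86): {"ivr":[79,68,95,50],"uls":17,"vc":21,"vqq":[80,6,65],"y":86}
After op 12 (replace /vc 16): {"ivr":[79,68,95,50],"uls":17,"vc":16,"vqq":[80,6,65],"y":86}
After op 13 (remove /vqq/1): {"ivr":[79,68,95,50],"uls":17,"vc":16,"vqq":[80,65],"y":86}
After op 14 (replace /uls 13): {"ivr":[79,68,95,50],"uls":13,"vc":16,"vqq":[80,65],"y":86}
After op 15 (replace /vc 52): {"ivr":[79,68,95,50],"uls":13,"vc":52,"vqq":[80,65],"y":86}
After op 16 (replace /uls 26): {"ivr":[79,68,95,50],"uls":26,"vc":52,"vqq":[80,65],"y":86}
After op 17 (add /vqq/0 45): {"ivr":[79,68,95,50],"uls":26,"vc":52,"vqq":[45,80,65],"y":86}
After op 18 (add /vqq/3 75): {"ivr":[79,68,95,50],"uls":26,"vc":52,"vqq":[45,80,65,75],"y":86}
After op 19 (replace /ivr 24): {"ivr":24,"uls":26,"vc":52,"vqq":[45,80,65,75],"y":86}
After op 20 (replace /y 38): {"ivr":24,"uls":26,"vc":52,"vqq":[45,80,65,75],"y":38}
Size at path /vqq: 4

Answer: 4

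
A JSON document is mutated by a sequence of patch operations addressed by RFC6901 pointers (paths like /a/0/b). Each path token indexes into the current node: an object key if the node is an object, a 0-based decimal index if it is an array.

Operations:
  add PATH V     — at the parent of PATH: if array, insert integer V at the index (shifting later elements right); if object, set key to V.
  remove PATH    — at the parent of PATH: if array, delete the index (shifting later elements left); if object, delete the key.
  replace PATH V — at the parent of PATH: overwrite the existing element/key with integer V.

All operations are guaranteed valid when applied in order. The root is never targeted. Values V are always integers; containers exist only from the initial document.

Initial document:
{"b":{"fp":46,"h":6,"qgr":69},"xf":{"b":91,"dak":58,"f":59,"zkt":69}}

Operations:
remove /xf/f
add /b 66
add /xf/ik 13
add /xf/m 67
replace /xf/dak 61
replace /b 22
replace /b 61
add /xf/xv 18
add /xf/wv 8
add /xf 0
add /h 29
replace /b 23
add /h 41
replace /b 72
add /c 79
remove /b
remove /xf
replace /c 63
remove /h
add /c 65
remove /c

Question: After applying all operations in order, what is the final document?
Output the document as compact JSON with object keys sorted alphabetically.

Answer: {}

Derivation:
After op 1 (remove /xf/f): {"b":{"fp":46,"h":6,"qgr":69},"xf":{"b":91,"dak":58,"zkt":69}}
After op 2 (add /b 66): {"b":66,"xf":{"b":91,"dak":58,"zkt":69}}
After op 3 (add /xf/ik 13): {"b":66,"xf":{"b":91,"dak":58,"ik":13,"zkt":69}}
After op 4 (add /xf/m 67): {"b":66,"xf":{"b":91,"dak":58,"ik":13,"m":67,"zkt":69}}
After op 5 (replace /xf/dak 61): {"b":66,"xf":{"b":91,"dak":61,"ik":13,"m":67,"zkt":69}}
After op 6 (replace /b 22): {"b":22,"xf":{"b":91,"dak":61,"ik":13,"m":67,"zkt":69}}
After op 7 (replace /b 61): {"b":61,"xf":{"b":91,"dak":61,"ik":13,"m":67,"zkt":69}}
After op 8 (add /xf/xv 18): {"b":61,"xf":{"b":91,"dak":61,"ik":13,"m":67,"xv":18,"zkt":69}}
After op 9 (add /xf/wv 8): {"b":61,"xf":{"b":91,"dak":61,"ik":13,"m":67,"wv":8,"xv":18,"zkt":69}}
After op 10 (add /xf 0): {"b":61,"xf":0}
After op 11 (add /h 29): {"b":61,"h":29,"xf":0}
After op 12 (replace /b 23): {"b":23,"h":29,"xf":0}
After op 13 (add /h 41): {"b":23,"h":41,"xf":0}
After op 14 (replace /b 72): {"b":72,"h":41,"xf":0}
After op 15 (add /c 79): {"b":72,"c":79,"h":41,"xf":0}
After op 16 (remove /b): {"c":79,"h":41,"xf":0}
After op 17 (remove /xf): {"c":79,"h":41}
After op 18 (replace /c 63): {"c":63,"h":41}
After op 19 (remove /h): {"c":63}
After op 20 (add /c 65): {"c":65}
After op 21 (remove /c): {}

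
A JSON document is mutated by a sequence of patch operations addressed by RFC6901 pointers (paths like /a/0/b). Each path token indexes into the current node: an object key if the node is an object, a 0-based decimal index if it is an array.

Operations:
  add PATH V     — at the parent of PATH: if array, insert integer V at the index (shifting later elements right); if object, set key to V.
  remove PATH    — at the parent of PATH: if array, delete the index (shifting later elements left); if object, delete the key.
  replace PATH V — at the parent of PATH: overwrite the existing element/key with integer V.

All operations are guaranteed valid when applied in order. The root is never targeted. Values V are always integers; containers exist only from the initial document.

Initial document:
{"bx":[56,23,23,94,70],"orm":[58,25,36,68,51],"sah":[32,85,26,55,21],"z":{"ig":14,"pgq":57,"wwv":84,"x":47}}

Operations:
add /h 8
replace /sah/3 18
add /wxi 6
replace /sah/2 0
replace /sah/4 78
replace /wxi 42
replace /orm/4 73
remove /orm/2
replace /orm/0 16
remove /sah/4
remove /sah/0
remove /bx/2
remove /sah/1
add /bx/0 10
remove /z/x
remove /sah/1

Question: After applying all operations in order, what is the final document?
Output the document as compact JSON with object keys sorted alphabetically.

After op 1 (add /h 8): {"bx":[56,23,23,94,70],"h":8,"orm":[58,25,36,68,51],"sah":[32,85,26,55,21],"z":{"ig":14,"pgq":57,"wwv":84,"x":47}}
After op 2 (replace /sah/3 18): {"bx":[56,23,23,94,70],"h":8,"orm":[58,25,36,68,51],"sah":[32,85,26,18,21],"z":{"ig":14,"pgq":57,"wwv":84,"x":47}}
After op 3 (add /wxi 6): {"bx":[56,23,23,94,70],"h":8,"orm":[58,25,36,68,51],"sah":[32,85,26,18,21],"wxi":6,"z":{"ig":14,"pgq":57,"wwv":84,"x":47}}
After op 4 (replace /sah/2 0): {"bx":[56,23,23,94,70],"h":8,"orm":[58,25,36,68,51],"sah":[32,85,0,18,21],"wxi":6,"z":{"ig":14,"pgq":57,"wwv":84,"x":47}}
After op 5 (replace /sah/4 78): {"bx":[56,23,23,94,70],"h":8,"orm":[58,25,36,68,51],"sah":[32,85,0,18,78],"wxi":6,"z":{"ig":14,"pgq":57,"wwv":84,"x":47}}
After op 6 (replace /wxi 42): {"bx":[56,23,23,94,70],"h":8,"orm":[58,25,36,68,51],"sah":[32,85,0,18,78],"wxi":42,"z":{"ig":14,"pgq":57,"wwv":84,"x":47}}
After op 7 (replace /orm/4 73): {"bx":[56,23,23,94,70],"h":8,"orm":[58,25,36,68,73],"sah":[32,85,0,18,78],"wxi":42,"z":{"ig":14,"pgq":57,"wwv":84,"x":47}}
After op 8 (remove /orm/2): {"bx":[56,23,23,94,70],"h":8,"orm":[58,25,68,73],"sah":[32,85,0,18,78],"wxi":42,"z":{"ig":14,"pgq":57,"wwv":84,"x":47}}
After op 9 (replace /orm/0 16): {"bx":[56,23,23,94,70],"h":8,"orm":[16,25,68,73],"sah":[32,85,0,18,78],"wxi":42,"z":{"ig":14,"pgq":57,"wwv":84,"x":47}}
After op 10 (remove /sah/4): {"bx":[56,23,23,94,70],"h":8,"orm":[16,25,68,73],"sah":[32,85,0,18],"wxi":42,"z":{"ig":14,"pgq":57,"wwv":84,"x":47}}
After op 11 (remove /sah/0): {"bx":[56,23,23,94,70],"h":8,"orm":[16,25,68,73],"sah":[85,0,18],"wxi":42,"z":{"ig":14,"pgq":57,"wwv":84,"x":47}}
After op 12 (remove /bx/2): {"bx":[56,23,94,70],"h":8,"orm":[16,25,68,73],"sah":[85,0,18],"wxi":42,"z":{"ig":14,"pgq":57,"wwv":84,"x":47}}
After op 13 (remove /sah/1): {"bx":[56,23,94,70],"h":8,"orm":[16,25,68,73],"sah":[85,18],"wxi":42,"z":{"ig":14,"pgq":57,"wwv":84,"x":47}}
After op 14 (add /bx/0 10): {"bx":[10,56,23,94,70],"h":8,"orm":[16,25,68,73],"sah":[85,18],"wxi":42,"z":{"ig":14,"pgq":57,"wwv":84,"x":47}}
After op 15 (remove /z/x): {"bx":[10,56,23,94,70],"h":8,"orm":[16,25,68,73],"sah":[85,18],"wxi":42,"z":{"ig":14,"pgq":57,"wwv":84}}
After op 16 (remove /sah/1): {"bx":[10,56,23,94,70],"h":8,"orm":[16,25,68,73],"sah":[85],"wxi":42,"z":{"ig":14,"pgq":57,"wwv":84}}

Answer: {"bx":[10,56,23,94,70],"h":8,"orm":[16,25,68,73],"sah":[85],"wxi":42,"z":{"ig":14,"pgq":57,"wwv":84}}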